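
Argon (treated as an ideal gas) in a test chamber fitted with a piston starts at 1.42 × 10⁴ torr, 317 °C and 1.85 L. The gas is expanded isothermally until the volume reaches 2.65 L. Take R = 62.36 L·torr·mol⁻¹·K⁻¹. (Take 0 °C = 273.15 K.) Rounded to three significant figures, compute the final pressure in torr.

P₂ ≈ 9.91e+03 torr

Convert: T₁ = 590.1 K.
Isothermal, so P V is constant: T₂ = T₁; P₂ = P₁·(V₁/V₂) = 9913 torr.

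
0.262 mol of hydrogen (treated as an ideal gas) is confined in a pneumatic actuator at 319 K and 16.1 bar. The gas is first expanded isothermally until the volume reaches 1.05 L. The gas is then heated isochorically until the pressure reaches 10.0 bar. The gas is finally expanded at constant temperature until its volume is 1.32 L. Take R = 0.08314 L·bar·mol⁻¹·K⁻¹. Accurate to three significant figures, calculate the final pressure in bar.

P₄ ≈ 7.95 bar

From PV = nRT: V₁ = nRT₁/P₁ = 0.4316 L.
T constant ⇒ Boyle's law P V = const: T₂ = T₁; P₂ = P₁·(V₁/V₂) = 6.618 bar.
V constant ⇒ P ∝ T: V₃ = V₂; T₃ = T₂·(P₃/P₂) = 482.0 K.
T constant ⇒ Boyle's law P V = const: T₄ = T₃; P₄ = P₃·(V₃/V₄) = 7.955 bar.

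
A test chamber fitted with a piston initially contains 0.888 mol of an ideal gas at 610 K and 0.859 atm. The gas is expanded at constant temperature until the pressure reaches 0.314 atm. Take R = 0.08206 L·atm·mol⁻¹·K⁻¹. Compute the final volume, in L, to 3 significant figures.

From PV = nRT: V₁ = nRT₁/P₁ = 51.75 L.
Isothermal, so P V is constant: T₂ = T₁; V₂ = V₁·(P₁/P₂) = 141.6 L.

V₂ ≈ 142 L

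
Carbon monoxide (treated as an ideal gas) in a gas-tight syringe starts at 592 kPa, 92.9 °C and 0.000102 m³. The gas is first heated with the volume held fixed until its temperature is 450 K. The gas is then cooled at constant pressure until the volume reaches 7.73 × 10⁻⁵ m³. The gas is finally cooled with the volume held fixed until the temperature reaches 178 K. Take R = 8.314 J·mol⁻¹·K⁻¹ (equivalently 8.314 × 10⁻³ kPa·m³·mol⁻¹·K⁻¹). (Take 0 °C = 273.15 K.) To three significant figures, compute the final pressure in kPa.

Convert: T₁ = 366.0 K.
V constant ⇒ P ∝ T: V₂ = V₁; P₂ = P₁·(T₂/T₁) = 727.8 kPa.
Isobaric, so V/T is constant: P₃ = P₂; T₃ = T₂·(V₃/V₂) = 341.0 K.
Isochoric, so P/T is constant: V₄ = V₃; P₄ = P₃·(T₄/T₃) = 379.9 kPa.

P₄ ≈ 380 kPa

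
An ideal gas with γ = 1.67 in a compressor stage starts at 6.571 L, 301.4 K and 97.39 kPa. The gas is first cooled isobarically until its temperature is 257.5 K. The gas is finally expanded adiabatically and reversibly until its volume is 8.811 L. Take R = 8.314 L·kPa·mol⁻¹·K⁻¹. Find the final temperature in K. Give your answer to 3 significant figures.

T₃ ≈ 190 K

P constant ⇒ V ∝ T: P₂ = P₁; V₂ = V₁·(T₂/T₁) = 5.614 L.
Reversible adiabatic, γ = 1.67: T₃ = T₂·(V₂/V₃)^(γ−1) = 190.4 K; P₃ = P₂·(V₂/V₃)^γ = 45.88 kPa.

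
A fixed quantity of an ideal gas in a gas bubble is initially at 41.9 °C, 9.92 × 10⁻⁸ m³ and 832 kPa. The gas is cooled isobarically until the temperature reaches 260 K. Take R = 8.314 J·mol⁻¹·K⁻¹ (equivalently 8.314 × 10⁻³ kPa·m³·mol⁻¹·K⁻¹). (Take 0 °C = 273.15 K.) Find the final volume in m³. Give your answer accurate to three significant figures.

V₂ ≈ 8.19e-08 m³

Convert: T₁ = 315.0 K.
Isobaric, so V/T is constant: P₂ = P₁; V₂ = V₁·(T₂/T₁) = 8.187e-08 m³.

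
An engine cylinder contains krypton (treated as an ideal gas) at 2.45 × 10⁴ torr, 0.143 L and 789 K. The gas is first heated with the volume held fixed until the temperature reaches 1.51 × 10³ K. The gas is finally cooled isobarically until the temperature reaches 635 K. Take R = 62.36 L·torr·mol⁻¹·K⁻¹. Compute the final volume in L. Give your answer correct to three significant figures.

V₃ ≈ 0.0601 L

V constant ⇒ P ∝ T: V₂ = V₁; P₂ = P₁·(T₂/T₁) = 4.689e+04 torr.
P constant ⇒ V ∝ T: P₃ = P₂; V₃ = V₂·(T₃/T₂) = 0.06014 L.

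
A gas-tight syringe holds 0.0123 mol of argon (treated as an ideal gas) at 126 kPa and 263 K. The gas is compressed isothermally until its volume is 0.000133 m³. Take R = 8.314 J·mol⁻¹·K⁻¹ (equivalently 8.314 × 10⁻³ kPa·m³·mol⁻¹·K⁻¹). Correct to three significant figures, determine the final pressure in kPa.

P₂ ≈ 202 kPa

From PV = nRT: V₁ = nRT₁/P₁ = 0.0002135 m³.
Isothermal, so P V is constant: T₂ = T₁; P₂ = P₁·(V₁/V₂) = 202.2 kPa.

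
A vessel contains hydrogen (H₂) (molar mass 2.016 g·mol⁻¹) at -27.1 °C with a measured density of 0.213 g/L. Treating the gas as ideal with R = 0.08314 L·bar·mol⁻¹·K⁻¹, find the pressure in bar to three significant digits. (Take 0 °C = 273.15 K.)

ρ = PM/(RT) ⇒ P = ρRT/M = (0.213 × 0.08314 × 246.0) / 2.016

P ≈ 2.16 bar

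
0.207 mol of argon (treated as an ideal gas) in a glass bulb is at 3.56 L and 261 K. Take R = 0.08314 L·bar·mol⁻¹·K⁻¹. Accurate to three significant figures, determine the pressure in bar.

P ≈ 1.26 bar

PV = nRT ⇒ P = nRT/V = (0.207 × 0.08314 × 261) / 3.56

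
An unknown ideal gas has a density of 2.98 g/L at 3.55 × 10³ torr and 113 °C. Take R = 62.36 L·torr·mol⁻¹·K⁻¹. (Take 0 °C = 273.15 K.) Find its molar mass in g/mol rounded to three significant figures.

M ≈ 20.2 g/mol

ρ = PM/(RT) ⇒ M = ρRT/P = (2.98 × 62.36 × 386.1) / 3.55e+03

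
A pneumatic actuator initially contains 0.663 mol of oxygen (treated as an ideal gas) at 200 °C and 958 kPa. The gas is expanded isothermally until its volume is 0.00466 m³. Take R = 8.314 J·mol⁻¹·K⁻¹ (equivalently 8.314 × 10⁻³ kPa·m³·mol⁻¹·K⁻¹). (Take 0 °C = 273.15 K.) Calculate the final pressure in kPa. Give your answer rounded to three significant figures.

P₂ ≈ 560 kPa

Convert: T₁ = 473.1 K.
From PV = nRT: V₁ = nRT₁/P₁ = 0.002722 m³.
T constant ⇒ Boyle's law P V = const: T₂ = T₁; P₂ = P₁·(V₁/V₂) = 559.7 kPa.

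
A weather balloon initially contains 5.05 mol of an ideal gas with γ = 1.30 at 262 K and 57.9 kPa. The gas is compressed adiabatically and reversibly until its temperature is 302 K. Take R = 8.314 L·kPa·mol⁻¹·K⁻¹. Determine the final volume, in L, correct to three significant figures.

V₂ ≈ 118 L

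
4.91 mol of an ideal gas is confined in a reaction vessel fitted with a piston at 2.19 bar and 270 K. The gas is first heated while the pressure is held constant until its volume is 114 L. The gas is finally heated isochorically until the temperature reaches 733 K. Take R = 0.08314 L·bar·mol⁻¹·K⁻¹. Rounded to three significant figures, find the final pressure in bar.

From PV = nRT: V₁ = nRT₁/P₁ = 50.33 L.
Isobaric, so V/T is constant: P₂ = P₁; T₂ = T₁·(V₂/V₁) = 611.6 K.
V constant ⇒ P ∝ T: V₃ = V₂; P₃ = P₂·(T₃/T₂) = 2.625 bar.

P₃ ≈ 2.62 bar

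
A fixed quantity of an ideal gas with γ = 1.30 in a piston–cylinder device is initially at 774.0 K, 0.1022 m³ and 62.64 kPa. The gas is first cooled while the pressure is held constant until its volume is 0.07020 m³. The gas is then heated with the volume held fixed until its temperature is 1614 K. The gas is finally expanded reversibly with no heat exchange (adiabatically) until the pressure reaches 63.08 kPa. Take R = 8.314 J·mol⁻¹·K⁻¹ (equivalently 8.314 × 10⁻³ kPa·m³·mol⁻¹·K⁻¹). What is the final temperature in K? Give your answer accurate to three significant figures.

T₄ ≈ 1.25e+03 K

Isobaric, so V/T is constant: P₂ = P₁; T₂ = T₁·(V₂/V₁) = 531.7 K.
V constant ⇒ P ∝ T: V₃ = V₂; P₃ = P₂·(T₃/T₂) = 190.2 kPa.
Reversible adiabatic, γ = 1.30: T₄ = T₃·(P₄/P₃)^((γ−1)/γ) = 1251 K; V₄ = V₃·(P₃/P₄)^(1/γ) = 0.1641 m³.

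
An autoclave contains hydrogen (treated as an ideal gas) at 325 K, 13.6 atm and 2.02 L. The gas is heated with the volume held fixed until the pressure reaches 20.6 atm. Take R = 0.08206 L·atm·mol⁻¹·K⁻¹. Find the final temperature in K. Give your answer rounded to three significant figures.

Isochoric, so P/T is constant: V₂ = V₁; T₂ = T₁·(P₂/P₁) = 492.3 K.

T₂ ≈ 492 K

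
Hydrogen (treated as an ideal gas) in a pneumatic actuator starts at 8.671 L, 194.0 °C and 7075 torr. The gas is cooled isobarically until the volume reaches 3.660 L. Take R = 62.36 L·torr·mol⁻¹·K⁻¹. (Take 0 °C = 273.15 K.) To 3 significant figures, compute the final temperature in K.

T₂ ≈ 197 K

Convert: T₁ = 467.1 K.
Isobaric, so V/T is constant: P₂ = P₁; T₂ = T₁·(V₂/V₁) = 197.2 K.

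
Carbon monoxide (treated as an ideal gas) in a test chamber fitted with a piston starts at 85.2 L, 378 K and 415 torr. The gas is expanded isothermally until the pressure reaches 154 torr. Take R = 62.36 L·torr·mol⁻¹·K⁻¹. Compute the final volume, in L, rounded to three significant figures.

V₂ ≈ 230 L

T constant ⇒ Boyle's law P V = const: T₂ = T₁; V₂ = V₁·(P₁/P₂) = 229.6 L.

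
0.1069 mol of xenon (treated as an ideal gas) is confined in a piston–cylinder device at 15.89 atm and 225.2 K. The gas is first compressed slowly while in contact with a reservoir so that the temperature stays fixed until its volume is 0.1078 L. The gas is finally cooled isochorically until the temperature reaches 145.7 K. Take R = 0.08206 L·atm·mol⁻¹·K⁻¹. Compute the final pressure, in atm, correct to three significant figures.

P₃ ≈ 11.9 atm

From PV = nRT: V₁ = nRT₁/P₁ = 0.1243 L.
Isothermal, so P V is constant: T₂ = T₁; P₂ = P₁·(V₁/V₂) = 18.33 atm.
V constant ⇒ P ∝ T: V₃ = V₂; P₃ = P₂·(T₃/T₂) = 11.86 atm.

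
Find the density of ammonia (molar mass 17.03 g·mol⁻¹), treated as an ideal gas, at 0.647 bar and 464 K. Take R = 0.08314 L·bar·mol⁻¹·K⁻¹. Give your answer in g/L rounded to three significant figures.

ρ = PM/(RT) = (0.647 × 17.03) / (0.08314 × 464.0)

ρ ≈ 0.286 g/L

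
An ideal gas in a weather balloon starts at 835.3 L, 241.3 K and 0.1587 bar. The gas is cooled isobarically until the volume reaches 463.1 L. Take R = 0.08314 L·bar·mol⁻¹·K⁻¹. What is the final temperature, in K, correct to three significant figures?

T₂ ≈ 134 K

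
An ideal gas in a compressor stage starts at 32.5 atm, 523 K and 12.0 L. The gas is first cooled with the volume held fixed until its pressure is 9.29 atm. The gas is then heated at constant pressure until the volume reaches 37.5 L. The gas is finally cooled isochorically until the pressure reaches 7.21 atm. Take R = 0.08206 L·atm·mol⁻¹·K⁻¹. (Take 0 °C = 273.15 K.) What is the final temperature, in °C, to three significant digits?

T₄ ≈ 89.4 °C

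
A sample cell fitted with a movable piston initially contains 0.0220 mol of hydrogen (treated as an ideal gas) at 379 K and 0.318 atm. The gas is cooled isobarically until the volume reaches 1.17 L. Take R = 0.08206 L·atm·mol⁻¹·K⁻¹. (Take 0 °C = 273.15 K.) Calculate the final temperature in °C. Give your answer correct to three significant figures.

T₂ ≈ -67.1 °C

From PV = nRT: V₁ = nRT₁/P₁ = 2.152 L.
P constant ⇒ V ∝ T: P₂ = P₁; T₂ = T₁·(V₂/V₁) = 206.1 K.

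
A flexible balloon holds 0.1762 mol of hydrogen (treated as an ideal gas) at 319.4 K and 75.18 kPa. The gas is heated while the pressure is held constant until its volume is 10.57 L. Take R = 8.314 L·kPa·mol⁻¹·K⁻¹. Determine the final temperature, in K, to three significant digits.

T₂ ≈ 542 K

From PV = nRT: V₁ = nRT₁/P₁ = 6.224 L.
P constant ⇒ V ∝ T: P₂ = P₁; T₂ = T₁·(V₂/V₁) = 542.5 K.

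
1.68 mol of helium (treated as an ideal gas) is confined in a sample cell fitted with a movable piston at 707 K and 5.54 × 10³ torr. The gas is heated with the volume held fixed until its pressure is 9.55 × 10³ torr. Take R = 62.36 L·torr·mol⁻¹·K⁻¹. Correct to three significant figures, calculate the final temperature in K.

T₂ ≈ 1.22e+03 K

From PV = nRT: V₁ = nRT₁/P₁ = 13.37 L.
Isochoric, so P/T is constant: V₂ = V₁; T₂ = T₁·(P₂/P₁) = 1219 K.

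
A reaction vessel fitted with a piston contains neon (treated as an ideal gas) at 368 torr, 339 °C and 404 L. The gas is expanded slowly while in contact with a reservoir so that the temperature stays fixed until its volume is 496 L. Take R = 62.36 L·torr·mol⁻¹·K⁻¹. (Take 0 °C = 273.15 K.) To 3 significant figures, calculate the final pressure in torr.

P₂ ≈ 300 torr

Convert: T₁ = 612.1 K.
T constant ⇒ Boyle's law P V = const: T₂ = T₁; P₂ = P₁·(V₁/V₂) = 299.7 torr.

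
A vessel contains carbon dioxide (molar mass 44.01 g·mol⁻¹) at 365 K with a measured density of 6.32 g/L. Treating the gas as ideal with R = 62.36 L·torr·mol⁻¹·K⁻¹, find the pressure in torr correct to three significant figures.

P ≈ 3.27e+03 torr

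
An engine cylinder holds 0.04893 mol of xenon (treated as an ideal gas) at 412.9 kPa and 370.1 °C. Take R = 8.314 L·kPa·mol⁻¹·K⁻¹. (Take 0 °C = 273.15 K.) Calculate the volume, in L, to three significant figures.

Convert: T = 643.25 K.
PV = nRT ⇒ V = nRT/P = (0.04893 × 8.314 × 643.25) / 412.9

V ≈ 0.634 L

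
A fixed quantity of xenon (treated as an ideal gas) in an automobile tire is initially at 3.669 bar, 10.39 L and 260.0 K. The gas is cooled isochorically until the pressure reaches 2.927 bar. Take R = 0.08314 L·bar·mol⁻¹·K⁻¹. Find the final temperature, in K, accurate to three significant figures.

T₂ ≈ 207 K

Isochoric, so P/T is constant: V₂ = V₁; T₂ = T₁·(P₂/P₁) = 207.4 K.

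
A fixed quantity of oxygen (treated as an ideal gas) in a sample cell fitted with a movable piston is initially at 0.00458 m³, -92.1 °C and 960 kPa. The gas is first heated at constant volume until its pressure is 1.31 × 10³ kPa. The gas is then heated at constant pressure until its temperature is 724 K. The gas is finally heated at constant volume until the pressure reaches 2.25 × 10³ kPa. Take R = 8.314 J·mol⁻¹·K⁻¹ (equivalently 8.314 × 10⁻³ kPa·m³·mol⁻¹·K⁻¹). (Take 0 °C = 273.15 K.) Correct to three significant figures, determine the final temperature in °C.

T₄ ≈ 970 °C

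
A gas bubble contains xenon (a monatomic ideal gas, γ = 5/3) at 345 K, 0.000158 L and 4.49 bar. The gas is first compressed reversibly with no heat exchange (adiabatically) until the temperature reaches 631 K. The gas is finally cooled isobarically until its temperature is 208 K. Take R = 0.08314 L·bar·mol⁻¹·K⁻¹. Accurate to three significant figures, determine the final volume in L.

Adiabatic (γ = 5/3), T V^(γ−1) and P V^γ constant: P₂ = P₁·(T₂/T₁)^(γ/(γ−1)) = 20.31 bar; V₂ = V₁·(T₁/T₂)^(1/(γ−1)) = 6.388e-05 L.
Isobaric, so V/T is constant: P₃ = P₂; V₃ = V₂·(T₃/T₂) = 2.106e-05 L.

V₃ ≈ 2.11e-05 L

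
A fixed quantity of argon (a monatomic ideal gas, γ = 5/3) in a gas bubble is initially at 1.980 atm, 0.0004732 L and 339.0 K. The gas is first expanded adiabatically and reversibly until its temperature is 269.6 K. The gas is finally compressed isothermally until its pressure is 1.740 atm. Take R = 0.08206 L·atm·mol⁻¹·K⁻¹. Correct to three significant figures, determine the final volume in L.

V₃ ≈ 0.000428 L

Reversible adiabatic, γ = 5/3: P₂ = P₁·(T₂/T₁)^(γ/(γ−1)) = 1.117 atm; V₂ = V₁·(T₁/T₂)^(1/(γ−1)) = 0.0006672 L.
Isothermal, so P V is constant: T₃ = T₂; V₃ = V₂·(P₂/P₃) = 0.0004282 L.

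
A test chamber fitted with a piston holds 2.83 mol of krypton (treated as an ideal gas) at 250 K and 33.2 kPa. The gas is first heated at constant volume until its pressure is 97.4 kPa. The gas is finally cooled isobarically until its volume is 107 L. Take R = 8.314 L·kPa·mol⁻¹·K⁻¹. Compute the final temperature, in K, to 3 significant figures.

T₃ ≈ 443 K

From PV = nRT: V₁ = nRT₁/P₁ = 177.2 L.
V constant ⇒ P ∝ T: V₂ = V₁; T₂ = T₁·(P₂/P₁) = 733.4 K.
P constant ⇒ V ∝ T: P₃ = P₂; T₃ = T₂·(V₃/V₂) = 442.9 K.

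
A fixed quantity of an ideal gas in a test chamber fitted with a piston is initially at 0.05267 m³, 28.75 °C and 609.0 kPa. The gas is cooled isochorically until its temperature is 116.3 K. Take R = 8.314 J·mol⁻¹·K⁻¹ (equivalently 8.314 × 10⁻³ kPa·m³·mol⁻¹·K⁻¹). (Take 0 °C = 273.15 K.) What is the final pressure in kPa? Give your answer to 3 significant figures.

P₂ ≈ 235 kPa

Convert: T₁ = 301.9 K.
V constant ⇒ P ∝ T: V₂ = V₁; P₂ = P₁·(T₂/T₁) = 234.6 kPa.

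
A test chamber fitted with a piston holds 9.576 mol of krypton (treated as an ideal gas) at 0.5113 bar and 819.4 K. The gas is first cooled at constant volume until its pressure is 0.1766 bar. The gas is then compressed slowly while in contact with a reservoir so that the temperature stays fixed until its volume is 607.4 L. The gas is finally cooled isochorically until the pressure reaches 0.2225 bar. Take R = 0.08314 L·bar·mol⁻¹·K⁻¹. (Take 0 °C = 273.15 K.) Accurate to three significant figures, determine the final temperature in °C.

T₄ ≈ -103 °C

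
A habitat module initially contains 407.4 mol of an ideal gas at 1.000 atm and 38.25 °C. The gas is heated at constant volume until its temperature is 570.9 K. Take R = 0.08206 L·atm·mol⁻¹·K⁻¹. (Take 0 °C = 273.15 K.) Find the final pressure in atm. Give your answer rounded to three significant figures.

Convert: T₁ = 311.4 K.
From PV = nRT: V₁ = nRT₁/P₁ = 1.041e+04 L.
Isochoric, so P/T is constant: V₂ = V₁; P₂ = P₁·(T₂/T₁) = 1.833 atm.

P₂ ≈ 1.83 atm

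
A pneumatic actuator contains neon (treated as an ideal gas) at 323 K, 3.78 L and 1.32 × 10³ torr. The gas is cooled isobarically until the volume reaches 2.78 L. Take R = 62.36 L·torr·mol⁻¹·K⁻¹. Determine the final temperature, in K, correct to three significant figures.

T₂ ≈ 238 K

P constant ⇒ V ∝ T: P₂ = P₁; T₂ = T₁·(V₂/V₁) = 237.6 K.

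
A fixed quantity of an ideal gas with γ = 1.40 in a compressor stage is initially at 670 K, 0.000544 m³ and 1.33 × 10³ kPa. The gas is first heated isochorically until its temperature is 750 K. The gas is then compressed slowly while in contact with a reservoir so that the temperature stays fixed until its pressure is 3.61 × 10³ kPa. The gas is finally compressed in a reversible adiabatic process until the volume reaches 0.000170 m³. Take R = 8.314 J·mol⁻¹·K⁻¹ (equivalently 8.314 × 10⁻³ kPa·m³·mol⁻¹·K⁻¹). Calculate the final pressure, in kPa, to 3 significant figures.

P₄ ≈ 5.32e+03 kPa

Isochoric, so P/T is constant: V₂ = V₁; P₂ = P₁·(T₂/T₁) = 1489 kPa.
T constant ⇒ Boyle's law P V = const: T₃ = T₂; V₃ = V₂·(P₂/P₃) = 0.0002244 m³.
Adiabatic (γ = 1.40), T V^(γ−1) and P V^γ constant: T₄ = T₃·(V₃/V₄)^(γ−1) = 838.0 K; P₄ = P₃·(V₃/V₄)^γ = 5323 kPa.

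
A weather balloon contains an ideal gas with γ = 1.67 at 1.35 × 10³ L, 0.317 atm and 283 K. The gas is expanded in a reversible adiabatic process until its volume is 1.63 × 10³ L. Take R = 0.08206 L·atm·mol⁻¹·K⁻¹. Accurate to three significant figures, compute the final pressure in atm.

Adiabatic (γ = 1.67), T V^(γ−1) and P V^γ constant: T₂ = T₁·(V₁/V₂)^(γ−1) = 249.4 K; P₂ = P₁·(V₁/V₂)^γ = 0.2314 atm.

P₂ ≈ 0.231 atm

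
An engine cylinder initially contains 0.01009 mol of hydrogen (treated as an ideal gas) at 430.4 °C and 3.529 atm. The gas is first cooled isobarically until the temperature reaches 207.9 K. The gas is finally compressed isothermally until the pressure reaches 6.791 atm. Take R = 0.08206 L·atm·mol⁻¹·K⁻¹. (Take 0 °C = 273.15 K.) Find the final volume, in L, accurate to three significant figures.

Convert: T₁ = 703.5 K.
From PV = nRT: V₁ = nRT₁/P₁ = 0.1651 L.
Isobaric, so V/T is constant: P₂ = P₁; V₂ = V₁·(T₂/T₁) = 0.04878 L.
T constant ⇒ Boyle's law P V = const: T₃ = T₂; V₃ = V₂·(P₂/P₃) = 0.02535 L.

V₃ ≈ 0.0253 L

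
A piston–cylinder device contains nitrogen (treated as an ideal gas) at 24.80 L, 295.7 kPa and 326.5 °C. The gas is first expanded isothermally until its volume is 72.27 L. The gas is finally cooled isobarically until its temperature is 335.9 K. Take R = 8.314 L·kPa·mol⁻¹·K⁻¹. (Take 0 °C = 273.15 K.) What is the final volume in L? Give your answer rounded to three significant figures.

Convert: T₁ = 599.6 K.
Isothermal, so P V is constant: T₂ = T₁; P₂ = P₁·(V₁/V₂) = 101.5 kPa.
P constant ⇒ V ∝ T: P₃ = P₂; V₃ = V₂·(T₃/T₂) = 40.48 L.

V₃ ≈ 40.5 L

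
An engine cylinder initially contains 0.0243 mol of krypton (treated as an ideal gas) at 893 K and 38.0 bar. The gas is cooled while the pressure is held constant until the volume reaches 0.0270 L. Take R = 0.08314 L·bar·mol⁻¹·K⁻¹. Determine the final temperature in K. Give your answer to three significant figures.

From PV = nRT: V₁ = nRT₁/P₁ = 0.04748 L.
P constant ⇒ V ∝ T: P₂ = P₁; T₂ = T₁·(V₂/V₁) = 507.8 K.

T₂ ≈ 508 K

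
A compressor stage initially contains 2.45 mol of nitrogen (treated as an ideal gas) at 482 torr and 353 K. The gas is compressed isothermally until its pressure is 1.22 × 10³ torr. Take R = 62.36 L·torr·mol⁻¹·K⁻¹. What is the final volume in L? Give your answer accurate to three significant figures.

From PV = nRT: V₁ = nRT₁/P₁ = 111.9 L.
Isothermal, so P V is constant: T₂ = T₁; V₂ = V₁·(P₁/P₂) = 44.21 L.

V₂ ≈ 44.2 L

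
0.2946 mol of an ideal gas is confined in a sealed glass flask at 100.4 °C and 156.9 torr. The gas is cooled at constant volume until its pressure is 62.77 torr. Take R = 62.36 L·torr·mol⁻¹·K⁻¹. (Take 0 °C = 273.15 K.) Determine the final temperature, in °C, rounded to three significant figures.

T₂ ≈ -124 °C

Convert: T₁ = 373.5 K.
From PV = nRT: V₁ = nRT₁/P₁ = 43.74 L.
V constant ⇒ P ∝ T: V₂ = V₁; T₂ = T₁·(P₂/P₁) = 149.4 K.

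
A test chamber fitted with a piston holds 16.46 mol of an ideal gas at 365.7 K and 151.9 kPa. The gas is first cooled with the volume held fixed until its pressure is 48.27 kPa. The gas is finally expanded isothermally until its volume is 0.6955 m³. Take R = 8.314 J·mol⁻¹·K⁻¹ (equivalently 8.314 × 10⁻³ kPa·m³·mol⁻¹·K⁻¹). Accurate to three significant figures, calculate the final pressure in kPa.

P₃ ≈ 22.9 kPa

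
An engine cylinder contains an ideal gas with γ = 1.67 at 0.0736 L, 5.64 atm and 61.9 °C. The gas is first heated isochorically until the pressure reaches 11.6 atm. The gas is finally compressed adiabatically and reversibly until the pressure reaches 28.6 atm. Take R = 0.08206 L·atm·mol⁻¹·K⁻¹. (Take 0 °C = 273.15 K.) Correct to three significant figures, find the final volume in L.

V₃ ≈ 0.0429 L

Convert: T₁ = 335.0 K.
V constant ⇒ P ∝ T: V₂ = V₁; T₂ = T₁·(P₂/P₁) = 689.1 K.
Reversible adiabatic, γ = 1.67: T₃ = T₂·(P₃/P₂)^((γ−1)/γ) = 989.7 K; V₃ = V₂·(P₂/P₃)^(1/γ) = 0.04287 L.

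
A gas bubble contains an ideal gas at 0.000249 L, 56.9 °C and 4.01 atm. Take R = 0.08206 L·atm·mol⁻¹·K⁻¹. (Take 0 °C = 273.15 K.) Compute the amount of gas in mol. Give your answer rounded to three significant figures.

n ≈ 3.69e-05 mol

Convert: T = 330.05 K.
PV = nRT ⇒ n = PV/(RT) = (4.01 × 0.000249) / (0.08206 × 330.05)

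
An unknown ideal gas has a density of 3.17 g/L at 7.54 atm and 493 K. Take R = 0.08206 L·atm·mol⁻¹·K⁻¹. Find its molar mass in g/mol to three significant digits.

ρ = PM/(RT) ⇒ M = ρRT/P = (3.17 × 0.08206 × 493.0) / 7.54

M ≈ 17.0 g/mol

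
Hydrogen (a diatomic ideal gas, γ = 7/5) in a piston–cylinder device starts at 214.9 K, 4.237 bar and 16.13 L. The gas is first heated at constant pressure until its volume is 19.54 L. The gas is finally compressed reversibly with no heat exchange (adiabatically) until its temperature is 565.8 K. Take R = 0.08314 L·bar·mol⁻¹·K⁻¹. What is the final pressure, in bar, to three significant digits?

Isobaric, so V/T is constant: P₂ = P₁; T₂ = T₁·(V₂/V₁) = 260.3 K.
Adiabatic (γ = 7/5), T V^(γ−1) and P V^γ constant: P₃ = P₂·(T₃/T₂)^(γ/(γ−1)) = 64.13 bar; V₃ = V₂·(T₂/T₃)^(1/(γ−1)) = 2.806 L.

P₃ ≈ 64.1 bar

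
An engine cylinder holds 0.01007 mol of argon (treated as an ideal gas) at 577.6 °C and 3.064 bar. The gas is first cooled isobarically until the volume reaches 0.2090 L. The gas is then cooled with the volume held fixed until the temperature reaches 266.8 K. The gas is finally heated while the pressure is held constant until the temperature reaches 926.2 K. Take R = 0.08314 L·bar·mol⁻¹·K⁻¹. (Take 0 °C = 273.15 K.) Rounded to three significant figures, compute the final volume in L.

Convert: T₁ = 850.8 K.
From PV = nRT: V₁ = nRT₁/P₁ = 0.2325 L.
Isobaric, so V/T is constant: P₂ = P₁; T₂ = T₁·(V₂/V₁) = 764.9 K.
Isochoric, so P/T is constant: V₃ = V₂; P₃ = P₂·(T₃/T₂) = 1.069 bar.
P constant ⇒ V ∝ T: P₄ = P₃; V₄ = V₃·(T₄/T₃) = 0.7255 L.

V₄ ≈ 0.726 L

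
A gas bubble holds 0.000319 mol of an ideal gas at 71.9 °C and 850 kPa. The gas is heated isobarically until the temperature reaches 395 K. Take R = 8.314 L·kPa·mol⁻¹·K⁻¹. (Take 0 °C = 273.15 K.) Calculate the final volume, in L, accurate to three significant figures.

V₂ ≈ 0.00123 L

Convert: T₁ = 345.0 K.
From PV = nRT: V₁ = nRT₁/P₁ = 0.001077 L.
Isobaric, so V/T is constant: P₂ = P₁; V₂ = V₁·(T₂/T₁) = 0.001232 L.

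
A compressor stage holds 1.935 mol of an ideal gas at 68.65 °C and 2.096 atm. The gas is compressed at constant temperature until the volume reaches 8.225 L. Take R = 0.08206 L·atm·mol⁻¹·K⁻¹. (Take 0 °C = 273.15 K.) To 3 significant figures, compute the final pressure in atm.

Convert: T₁ = 341.8 K.
From PV = nRT: V₁ = nRT₁/P₁ = 25.89 L.
Isothermal, so P V is constant: T₂ = T₁; P₂ = P₁·(V₁/V₂) = 6.599 atm.

P₂ ≈ 6.60 atm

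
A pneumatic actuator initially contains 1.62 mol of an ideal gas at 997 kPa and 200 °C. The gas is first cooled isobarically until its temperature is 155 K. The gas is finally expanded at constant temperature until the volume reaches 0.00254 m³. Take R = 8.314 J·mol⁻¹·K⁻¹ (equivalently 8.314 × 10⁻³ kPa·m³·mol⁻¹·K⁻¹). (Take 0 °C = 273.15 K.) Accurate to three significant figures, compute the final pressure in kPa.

Convert: T₁ = 473.1 K.
From PV = nRT: V₁ = nRT₁/P₁ = 0.006392 m³.
P constant ⇒ V ∝ T: P₂ = P₁; V₂ = V₁·(T₂/T₁) = 0.002094 m³.
Isothermal, so P V is constant: T₃ = T₂; P₃ = P₂·(V₂/V₃) = 821.9 kPa.

P₃ ≈ 822 kPa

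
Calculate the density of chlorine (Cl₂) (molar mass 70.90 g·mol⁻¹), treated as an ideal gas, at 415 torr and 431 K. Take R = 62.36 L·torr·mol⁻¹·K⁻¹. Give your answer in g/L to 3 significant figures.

ρ ≈ 1.09 g/L

ρ = PM/(RT) = (415 × 70.90) / (62.36 × 431.0)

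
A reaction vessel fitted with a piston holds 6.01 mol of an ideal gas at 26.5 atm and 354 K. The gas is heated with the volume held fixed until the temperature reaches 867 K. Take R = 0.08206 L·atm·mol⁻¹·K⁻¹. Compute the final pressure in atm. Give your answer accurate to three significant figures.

P₂ ≈ 64.9 atm

From PV = nRT: V₁ = nRT₁/P₁ = 6.588 L.
V constant ⇒ P ∝ T: V₂ = V₁; P₂ = P₁·(T₂/T₁) = 64.90 atm.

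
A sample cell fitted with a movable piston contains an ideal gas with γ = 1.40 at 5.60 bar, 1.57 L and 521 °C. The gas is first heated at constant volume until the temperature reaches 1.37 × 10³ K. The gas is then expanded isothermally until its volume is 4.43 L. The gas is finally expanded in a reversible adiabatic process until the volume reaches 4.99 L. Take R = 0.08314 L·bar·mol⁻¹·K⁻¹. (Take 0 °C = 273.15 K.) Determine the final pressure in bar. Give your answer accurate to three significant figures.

P₄ ≈ 2.90 bar

Convert: T₁ = 794.1 K.
Isochoric, so P/T is constant: V₂ = V₁; P₂ = P₁·(T₂/T₁) = 9.661 bar.
T constant ⇒ Boyle's law P V = const: T₃ = T₂; P₃ = P₂·(V₂/V₃) = 3.424 bar.
Adiabatic (γ = 1.40), T V^(γ−1) and P V^γ constant: T₄ = T₃·(V₃/V₄)^(γ−1) = 1306 K; P₄ = P₃·(V₃/V₄)^γ = 2.898 bar.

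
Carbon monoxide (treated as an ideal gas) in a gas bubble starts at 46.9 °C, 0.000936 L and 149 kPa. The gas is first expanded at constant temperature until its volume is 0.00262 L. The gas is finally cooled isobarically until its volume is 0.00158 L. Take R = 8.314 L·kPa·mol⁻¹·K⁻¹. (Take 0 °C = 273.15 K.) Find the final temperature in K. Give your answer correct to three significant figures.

T₃ ≈ 193 K

Convert: T₁ = 320.0 K.
Isothermal, so P V is constant: T₂ = T₁; P₂ = P₁·(V₁/V₂) = 53.23 kPa.
Isobaric, so V/T is constant: P₃ = P₂; T₃ = T₂·(V₃/V₂) = 193.0 K.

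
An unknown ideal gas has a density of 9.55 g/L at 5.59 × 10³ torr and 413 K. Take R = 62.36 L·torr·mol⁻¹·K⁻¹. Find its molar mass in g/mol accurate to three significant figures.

M ≈ 44.0 g/mol

ρ = PM/(RT) ⇒ M = ρRT/P = (9.55 × 62.36 × 413.0) / 5.59e+03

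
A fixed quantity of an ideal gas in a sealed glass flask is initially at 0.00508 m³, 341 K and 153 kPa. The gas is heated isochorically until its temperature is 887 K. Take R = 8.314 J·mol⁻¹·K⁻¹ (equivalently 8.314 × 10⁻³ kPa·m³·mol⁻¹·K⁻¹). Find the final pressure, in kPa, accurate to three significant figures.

Isochoric, so P/T is constant: V₂ = V₁; P₂ = P₁·(T₂/T₁) = 398.0 kPa.

P₂ ≈ 398 kPa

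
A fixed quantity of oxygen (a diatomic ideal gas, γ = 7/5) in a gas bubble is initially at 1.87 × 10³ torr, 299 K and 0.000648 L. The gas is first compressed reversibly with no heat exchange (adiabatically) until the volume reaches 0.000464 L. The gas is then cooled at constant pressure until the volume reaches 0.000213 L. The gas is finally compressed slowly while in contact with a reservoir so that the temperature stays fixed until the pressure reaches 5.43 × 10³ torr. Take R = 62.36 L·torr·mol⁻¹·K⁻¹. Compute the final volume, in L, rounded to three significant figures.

V₄ ≈ 0.000117 L

Reversible adiabatic, γ = 7/5: T₂ = T₁·(V₁/V₂)^(γ−1) = 341.7 K; P₂ = P₁·(V₁/V₂)^γ = 2985 torr.
Isobaric, so V/T is constant: P₃ = P₂; T₃ = T₂·(V₃/V₂) = 156.9 K.
Isothermal, so P V is constant: T₄ = T₃; V₄ = V₃·(P₃/P₄) = 0.0001171 L.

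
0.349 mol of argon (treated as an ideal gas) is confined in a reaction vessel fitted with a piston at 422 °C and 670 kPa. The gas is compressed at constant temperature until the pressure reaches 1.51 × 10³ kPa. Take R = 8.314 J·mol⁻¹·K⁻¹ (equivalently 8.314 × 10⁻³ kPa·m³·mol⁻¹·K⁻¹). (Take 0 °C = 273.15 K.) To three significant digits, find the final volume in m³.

V₂ ≈ 0.00134 m³

Convert: T₁ = 695.1 K.
From PV = nRT: V₁ = nRT₁/P₁ = 0.003011 m³.
Isothermal, so P V is constant: T₂ = T₁; V₂ = V₁·(P₁/P₂) = 0.001336 m³.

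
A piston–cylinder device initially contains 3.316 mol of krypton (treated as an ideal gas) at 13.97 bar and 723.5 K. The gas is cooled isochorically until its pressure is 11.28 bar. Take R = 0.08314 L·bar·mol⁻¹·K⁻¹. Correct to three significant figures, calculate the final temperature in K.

T₂ ≈ 584 K

From PV = nRT: V₁ = nRT₁/P₁ = 14.28 L.
V constant ⇒ P ∝ T: V₂ = V₁; T₂ = T₁·(P₂/P₁) = 584.2 K.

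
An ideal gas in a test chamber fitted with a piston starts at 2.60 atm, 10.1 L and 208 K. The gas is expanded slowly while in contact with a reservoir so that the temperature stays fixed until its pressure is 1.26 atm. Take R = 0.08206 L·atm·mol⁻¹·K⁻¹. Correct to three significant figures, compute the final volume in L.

T constant ⇒ Boyle's law P V = const: T₂ = T₁; V₂ = V₁·(P₁/P₂) = 20.84 L.

V₂ ≈ 20.8 L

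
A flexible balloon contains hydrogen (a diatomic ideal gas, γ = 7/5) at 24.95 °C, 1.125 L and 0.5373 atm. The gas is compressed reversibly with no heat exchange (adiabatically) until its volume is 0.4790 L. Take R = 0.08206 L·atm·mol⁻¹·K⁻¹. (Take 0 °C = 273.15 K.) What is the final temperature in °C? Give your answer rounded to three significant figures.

Convert: T₁ = 298.1 K.
Reversible adiabatic, γ = 7/5: T₂ = T₁·(V₁/V₂)^(γ−1) = 419.5 K; P₂ = P₁·(V₁/V₂)^γ = 1.776 atm.

T₂ ≈ 146 °C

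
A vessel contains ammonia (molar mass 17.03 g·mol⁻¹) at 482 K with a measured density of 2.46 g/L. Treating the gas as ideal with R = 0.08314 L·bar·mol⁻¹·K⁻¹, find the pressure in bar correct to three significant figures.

P ≈ 5.79 bar

ρ = PM/(RT) ⇒ P = ρRT/M = (2.46 × 0.08314 × 482.0) / 17.03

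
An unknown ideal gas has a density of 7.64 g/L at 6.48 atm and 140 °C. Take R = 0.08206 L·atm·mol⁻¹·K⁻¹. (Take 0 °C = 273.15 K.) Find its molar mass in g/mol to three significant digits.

ρ = PM/(RT) ⇒ M = ρRT/P = (7.64 × 0.08206 × 413.1) / 6.48

M ≈ 40.0 g/mol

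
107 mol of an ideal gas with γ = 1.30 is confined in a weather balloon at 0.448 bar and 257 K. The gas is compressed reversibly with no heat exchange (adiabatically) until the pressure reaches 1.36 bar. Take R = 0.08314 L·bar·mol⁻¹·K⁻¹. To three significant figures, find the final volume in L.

V₂ ≈ 2.17e+03 L

From PV = nRT: V₁ = nRT₁/P₁ = 5103 L.
Adiabatic (γ = 1.30), T V^(γ−1) and P V^γ constant: T₂ = T₁·(P₂/P₁)^((γ−1)/γ) = 332.1 K; V₂ = V₁·(P₁/P₂)^(1/γ) = 2172 L.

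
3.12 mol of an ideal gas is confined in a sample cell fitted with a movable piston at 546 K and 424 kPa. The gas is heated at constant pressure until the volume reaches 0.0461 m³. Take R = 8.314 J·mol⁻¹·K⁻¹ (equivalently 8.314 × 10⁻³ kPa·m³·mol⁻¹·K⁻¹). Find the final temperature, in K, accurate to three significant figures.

T₂ ≈ 754 K

From PV = nRT: V₁ = nRT₁/P₁ = 0.03340 m³.
P constant ⇒ V ∝ T: P₂ = P₁; T₂ = T₁·(V₂/V₁) = 753.5 K.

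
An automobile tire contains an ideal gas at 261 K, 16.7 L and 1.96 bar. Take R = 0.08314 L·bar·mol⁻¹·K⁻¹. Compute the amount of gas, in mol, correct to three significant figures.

n ≈ 1.51 mol

PV = nRT ⇒ n = PV/(RT) = (1.96 × 16.7) / (0.08314 × 261)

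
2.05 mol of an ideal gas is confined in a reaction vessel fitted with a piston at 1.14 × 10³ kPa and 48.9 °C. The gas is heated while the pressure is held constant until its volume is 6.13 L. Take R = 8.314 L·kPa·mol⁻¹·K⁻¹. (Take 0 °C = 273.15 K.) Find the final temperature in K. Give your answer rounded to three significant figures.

Convert: T₁ = 322.0 K.
From PV = nRT: V₁ = nRT₁/P₁ = 4.815 L.
Isobaric, so V/T is constant: P₂ = P₁; T₂ = T₁·(V₂/V₁) = 410.0 K.

T₂ ≈ 410 K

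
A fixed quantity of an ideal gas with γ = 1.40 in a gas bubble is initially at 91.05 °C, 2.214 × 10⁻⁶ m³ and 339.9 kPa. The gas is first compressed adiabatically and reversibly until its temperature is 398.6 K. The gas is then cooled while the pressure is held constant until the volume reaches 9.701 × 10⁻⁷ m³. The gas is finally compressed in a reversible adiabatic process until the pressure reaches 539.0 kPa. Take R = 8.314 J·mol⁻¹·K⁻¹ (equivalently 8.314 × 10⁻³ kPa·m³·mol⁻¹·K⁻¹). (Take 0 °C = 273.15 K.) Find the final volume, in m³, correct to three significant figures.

Convert: T₁ = 364.2 K.
Adiabatic (γ = 1.40), T V^(γ−1) and P V^γ constant: P₂ = P₁·(T₂/T₁)^(γ/(γ−1)) = 466.2 kPa; V₂ = V₁·(T₁/T₂)^(1/(γ−1)) = 1.767e-06 m³.
Isobaric, so V/T is constant: P₃ = P₂; T₃ = T₂·(V₃/V₂) = 218.9 K.
Reversible adiabatic, γ = 1.40: T₄ = T₃·(P₄/P₃)^((γ−1)/γ) = 228.1 K; V₄ = V₃·(P₃/P₄)^(1/γ) = 8.745e-07 m³.

V₄ ≈ 8.75e-07 m³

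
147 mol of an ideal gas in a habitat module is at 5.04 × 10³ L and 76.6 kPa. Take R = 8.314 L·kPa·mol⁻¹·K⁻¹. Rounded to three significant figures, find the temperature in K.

T ≈ 316 K

PV = nRT ⇒ T = PV/(nR) = (76.6 × 5.04e+03) / (147 × 8.314)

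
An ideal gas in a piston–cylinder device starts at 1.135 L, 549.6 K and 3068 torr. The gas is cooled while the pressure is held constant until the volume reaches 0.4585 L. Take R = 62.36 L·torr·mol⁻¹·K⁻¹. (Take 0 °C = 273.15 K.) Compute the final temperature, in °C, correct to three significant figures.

T₂ ≈ -51.1 °C

P constant ⇒ V ∝ T: P₂ = P₁; T₂ = T₁·(V₂/V₁) = 222.0 K.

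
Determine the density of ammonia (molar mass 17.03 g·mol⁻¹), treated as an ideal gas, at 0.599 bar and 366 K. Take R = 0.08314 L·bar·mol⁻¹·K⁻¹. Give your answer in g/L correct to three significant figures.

ρ ≈ 0.335 g/L

ρ = PM/(RT) = (0.599 × 17.03) / (0.08314 × 366.0)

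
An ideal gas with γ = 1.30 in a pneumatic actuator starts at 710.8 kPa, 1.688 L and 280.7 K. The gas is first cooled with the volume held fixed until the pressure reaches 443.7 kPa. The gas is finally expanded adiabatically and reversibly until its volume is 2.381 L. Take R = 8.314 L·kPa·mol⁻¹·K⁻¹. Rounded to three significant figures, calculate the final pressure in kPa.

V constant ⇒ P ∝ T: V₂ = V₁; T₂ = T₁·(P₂/P₁) = 175.2 K.
Reversible adiabatic, γ = 1.30: T₃ = T₂·(V₂/V₃)^(γ−1) = 158.0 K; P₃ = P₂·(V₂/V₃)^γ = 283.7 kPa.

P₃ ≈ 284 kPa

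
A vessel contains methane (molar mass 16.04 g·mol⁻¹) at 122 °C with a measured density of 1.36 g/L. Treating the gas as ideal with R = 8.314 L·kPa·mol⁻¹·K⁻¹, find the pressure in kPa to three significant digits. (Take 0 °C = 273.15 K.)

P ≈ 279 kPa

ρ = PM/(RT) ⇒ P = ρRT/M = (1.36 × 8.314 × 395.1) / 16.04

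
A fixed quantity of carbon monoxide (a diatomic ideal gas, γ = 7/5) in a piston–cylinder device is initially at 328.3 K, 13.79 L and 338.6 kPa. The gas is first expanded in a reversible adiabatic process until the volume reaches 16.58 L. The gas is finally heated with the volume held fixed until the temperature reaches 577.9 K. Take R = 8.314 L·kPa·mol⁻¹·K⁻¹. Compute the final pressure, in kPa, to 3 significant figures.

Reversible adiabatic, γ = 7/5: T₂ = T₁·(V₁/V₂)^(γ−1) = 305.0 K; P₂ = P₁·(V₁/V₂)^γ = 261.6 kPa.
V constant ⇒ P ∝ T: V₃ = V₂; P₃ = P₂·(T₃/T₂) = 495.7 kPa.

P₃ ≈ 496 kPa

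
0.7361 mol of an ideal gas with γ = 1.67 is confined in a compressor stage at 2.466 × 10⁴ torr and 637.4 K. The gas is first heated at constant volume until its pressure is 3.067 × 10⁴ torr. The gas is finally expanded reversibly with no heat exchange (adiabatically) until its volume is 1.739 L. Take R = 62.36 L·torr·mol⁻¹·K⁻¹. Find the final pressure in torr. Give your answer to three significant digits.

P₃ ≈ 1.62e+04 torr

From PV = nRT: V₁ = nRT₁/P₁ = 1.186 L.
Isochoric, so P/T is constant: V₂ = V₁; T₂ = T₁·(P₂/P₁) = 792.7 K.
Adiabatic (γ = 1.67), T V^(γ−1) and P V^γ constant: T₃ = T₂·(V₂/V₃)^(γ−1) = 613.6 K; P₃ = P₂·(V₂/V₃)^γ = 1.620e+04 torr.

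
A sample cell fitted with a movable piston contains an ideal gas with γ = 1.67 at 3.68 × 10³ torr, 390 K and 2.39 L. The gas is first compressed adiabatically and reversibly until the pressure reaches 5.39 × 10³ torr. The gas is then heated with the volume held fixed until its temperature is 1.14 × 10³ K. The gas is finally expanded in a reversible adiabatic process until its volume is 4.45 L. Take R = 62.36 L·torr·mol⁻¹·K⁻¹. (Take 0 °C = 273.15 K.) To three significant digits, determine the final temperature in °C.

T₄ ≈ 372 °C

Adiabatic (γ = 1.67), T V^(γ−1) and P V^γ constant: T₂ = T₁·(P₂/P₁)^((γ−1)/γ) = 454.5 K; V₂ = V₁·(P₁/P₂)^(1/γ) = 1.902 L.
V constant ⇒ P ∝ T: V₃ = V₂; P₃ = P₂·(T₃/T₂) = 1.352e+04 torr.
Adiabatic (γ = 1.67), T V^(γ−1) and P V^γ constant: T₄ = T₃·(V₃/V₄)^(γ−1) = 645.0 K; P₄ = P₃·(V₃/V₄)^γ = 3269 torr.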